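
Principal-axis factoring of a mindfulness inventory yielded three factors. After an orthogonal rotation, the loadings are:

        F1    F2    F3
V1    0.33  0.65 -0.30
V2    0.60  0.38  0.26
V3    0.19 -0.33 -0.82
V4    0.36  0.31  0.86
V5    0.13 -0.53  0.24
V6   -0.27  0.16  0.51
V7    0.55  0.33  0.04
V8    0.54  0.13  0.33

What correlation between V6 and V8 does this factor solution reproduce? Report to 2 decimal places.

0.04

r̂ = Σ λ_i·λ_j across factors = (-0.27)(0.54) + (0.16)(0.13) + (0.51)(0.33)
  = -0.1458 +0.0208 +0.1683 = 0.0433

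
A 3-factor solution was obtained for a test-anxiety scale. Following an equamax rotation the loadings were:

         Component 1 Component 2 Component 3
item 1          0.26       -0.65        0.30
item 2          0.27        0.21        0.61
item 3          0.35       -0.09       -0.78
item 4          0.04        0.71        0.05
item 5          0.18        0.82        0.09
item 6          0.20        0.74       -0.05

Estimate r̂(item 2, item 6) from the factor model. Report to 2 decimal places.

0.18

r̂ = Σ λ_i·λ_j across factors = (0.27)(0.20) + (0.21)(0.74) + (0.61)(-0.05)
  = +0.0540 +0.1554 -0.0305 = 0.1789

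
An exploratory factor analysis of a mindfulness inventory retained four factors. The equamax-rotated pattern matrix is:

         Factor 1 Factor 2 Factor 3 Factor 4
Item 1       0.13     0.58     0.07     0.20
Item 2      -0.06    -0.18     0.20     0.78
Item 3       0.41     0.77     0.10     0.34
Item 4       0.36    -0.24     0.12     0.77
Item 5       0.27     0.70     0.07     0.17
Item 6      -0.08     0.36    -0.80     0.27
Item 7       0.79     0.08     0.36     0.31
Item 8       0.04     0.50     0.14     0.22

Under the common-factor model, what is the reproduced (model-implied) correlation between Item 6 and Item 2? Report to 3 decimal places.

-0.009

r̂ = Σ λ_i·λ_j across factors = (-0.08)(-0.06) + (0.36)(-0.18) + (-0.80)(0.20) + (0.27)(0.78)
  = +0.0048 -0.0648 -0.1600 +0.2106 = -0.0094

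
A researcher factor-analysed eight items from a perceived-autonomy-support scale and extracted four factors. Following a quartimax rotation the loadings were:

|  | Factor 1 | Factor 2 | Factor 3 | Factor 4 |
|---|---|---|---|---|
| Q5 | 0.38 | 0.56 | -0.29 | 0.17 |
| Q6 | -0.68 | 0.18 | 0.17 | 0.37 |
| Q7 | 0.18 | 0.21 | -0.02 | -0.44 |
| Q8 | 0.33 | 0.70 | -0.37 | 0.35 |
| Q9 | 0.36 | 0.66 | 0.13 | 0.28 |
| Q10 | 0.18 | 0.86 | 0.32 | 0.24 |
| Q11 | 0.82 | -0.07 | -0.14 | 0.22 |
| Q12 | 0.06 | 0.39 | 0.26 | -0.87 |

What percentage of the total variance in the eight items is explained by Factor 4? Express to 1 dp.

SS loadings for Factor 4 = 0.17² + 0.37² + (-0.44)² + 0.35² + 0.28² + 0.24² + 0.22² + (-0.87)² = 1.4232
With 8 standardized items, total variance = 8. Proportion = 1.4232/8 = 0.1779 → 17.79%.

17.8%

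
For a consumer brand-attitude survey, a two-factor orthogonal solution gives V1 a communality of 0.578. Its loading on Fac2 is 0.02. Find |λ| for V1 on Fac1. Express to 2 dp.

0.76

Under orthogonal rotation h² = Σλ², so λ_Fac1² = h² − (0.0004) = 0.578 − 0.0004 = 0.5776.
|λ| = √0.5776 = 0.7600.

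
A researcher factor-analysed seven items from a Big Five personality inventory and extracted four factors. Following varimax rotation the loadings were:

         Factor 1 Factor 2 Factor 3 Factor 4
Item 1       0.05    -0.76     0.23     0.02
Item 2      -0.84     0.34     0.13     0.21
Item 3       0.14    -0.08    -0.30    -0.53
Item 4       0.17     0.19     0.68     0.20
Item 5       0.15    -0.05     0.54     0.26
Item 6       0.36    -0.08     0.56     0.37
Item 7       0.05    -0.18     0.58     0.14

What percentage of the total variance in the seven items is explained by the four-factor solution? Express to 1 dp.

54.9%

SS loadings by factor: 0.9112, 0.7770, 1.5638, 0.5895; total = 3.8415.
Total variance with 7 standardized items is 7, so the solution explains 3.8415/7 = 0.5488 = 54.88%.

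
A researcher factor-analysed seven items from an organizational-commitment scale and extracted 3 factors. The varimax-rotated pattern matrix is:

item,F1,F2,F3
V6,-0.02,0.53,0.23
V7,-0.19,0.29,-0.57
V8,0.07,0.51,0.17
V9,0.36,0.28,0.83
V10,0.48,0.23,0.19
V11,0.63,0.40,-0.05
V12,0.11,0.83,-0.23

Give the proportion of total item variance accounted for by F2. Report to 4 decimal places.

SS loadings for F2 = 0.53² + 0.29² + 0.51² + 0.28² + 0.23² + 0.40² + 0.83² = 1.6053
Proportion of variance = 1.6053 / 7 = 0.2293.

0.2293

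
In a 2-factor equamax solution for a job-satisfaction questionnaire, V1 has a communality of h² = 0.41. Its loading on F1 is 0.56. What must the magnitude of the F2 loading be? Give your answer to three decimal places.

0.310

Under orthogonal rotation h² = Σλ², so λ_F2² = h² − (0.3136) = 0.41 − 0.3136 = 0.0964.
|λ| = √0.0964 = 0.3105.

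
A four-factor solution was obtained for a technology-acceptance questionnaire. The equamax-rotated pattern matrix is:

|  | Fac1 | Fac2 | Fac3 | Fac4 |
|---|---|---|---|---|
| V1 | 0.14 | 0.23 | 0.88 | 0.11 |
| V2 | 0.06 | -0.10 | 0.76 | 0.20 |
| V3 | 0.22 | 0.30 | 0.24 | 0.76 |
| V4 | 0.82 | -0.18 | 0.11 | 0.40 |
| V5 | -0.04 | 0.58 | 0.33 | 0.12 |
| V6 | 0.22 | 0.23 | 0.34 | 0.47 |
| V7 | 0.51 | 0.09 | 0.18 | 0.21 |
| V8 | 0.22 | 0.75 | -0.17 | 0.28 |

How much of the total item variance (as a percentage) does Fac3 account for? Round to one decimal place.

21.3%

SS loadings for Fac3 = 0.88² + 0.76² + 0.24² + 0.11² + 0.33² + 0.34² + 0.18² + (-0.17)² = 1.7075
With 8 standardized items, total variance = 8. Proportion = 1.7075/8 = 0.2134 → 21.34%.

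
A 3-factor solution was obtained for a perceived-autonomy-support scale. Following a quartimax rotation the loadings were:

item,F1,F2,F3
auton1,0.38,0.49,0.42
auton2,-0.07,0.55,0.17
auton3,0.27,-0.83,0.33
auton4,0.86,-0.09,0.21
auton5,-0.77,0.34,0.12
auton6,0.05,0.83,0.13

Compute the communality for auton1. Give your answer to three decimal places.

h² = 0.38² + 0.49² + 0.42² = 0.1444 + 0.2401 + 0.1764 = 0.5609

0.561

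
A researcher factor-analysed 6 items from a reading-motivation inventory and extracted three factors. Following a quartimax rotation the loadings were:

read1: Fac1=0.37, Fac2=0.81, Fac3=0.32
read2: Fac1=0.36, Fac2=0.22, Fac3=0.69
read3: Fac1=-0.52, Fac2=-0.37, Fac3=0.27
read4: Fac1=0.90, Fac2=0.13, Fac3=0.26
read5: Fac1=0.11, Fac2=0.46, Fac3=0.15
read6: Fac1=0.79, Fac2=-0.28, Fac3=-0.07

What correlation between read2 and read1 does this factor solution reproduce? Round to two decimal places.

r̂ = Σ λ_i·λ_j across factors = (0.36)(0.37) + (0.22)(0.81) + (0.69)(0.32)
  = +0.1332 +0.1782 +0.2208 = 0.5322

0.53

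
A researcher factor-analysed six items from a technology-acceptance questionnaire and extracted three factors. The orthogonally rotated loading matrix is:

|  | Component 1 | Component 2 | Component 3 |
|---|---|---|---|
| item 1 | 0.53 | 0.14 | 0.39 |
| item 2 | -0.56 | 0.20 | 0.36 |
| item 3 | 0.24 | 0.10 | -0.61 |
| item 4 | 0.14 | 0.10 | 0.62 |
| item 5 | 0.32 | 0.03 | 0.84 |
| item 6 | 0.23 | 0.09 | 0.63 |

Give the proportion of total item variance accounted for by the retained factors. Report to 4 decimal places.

SS loadings by factor: 0.8270, 0.0886, 2.1407; total = 3.0563.
Total variance with 6 standardized items is 6, so the solution explains 3.0563/6 = 0.5094.

0.5094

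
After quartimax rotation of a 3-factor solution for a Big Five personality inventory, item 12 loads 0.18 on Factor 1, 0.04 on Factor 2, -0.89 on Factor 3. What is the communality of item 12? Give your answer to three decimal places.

h² = 0.18² + 0.04² + (-0.89)² = 0.0324 + 0.0016 + 0.7921 = 0.8261

0.826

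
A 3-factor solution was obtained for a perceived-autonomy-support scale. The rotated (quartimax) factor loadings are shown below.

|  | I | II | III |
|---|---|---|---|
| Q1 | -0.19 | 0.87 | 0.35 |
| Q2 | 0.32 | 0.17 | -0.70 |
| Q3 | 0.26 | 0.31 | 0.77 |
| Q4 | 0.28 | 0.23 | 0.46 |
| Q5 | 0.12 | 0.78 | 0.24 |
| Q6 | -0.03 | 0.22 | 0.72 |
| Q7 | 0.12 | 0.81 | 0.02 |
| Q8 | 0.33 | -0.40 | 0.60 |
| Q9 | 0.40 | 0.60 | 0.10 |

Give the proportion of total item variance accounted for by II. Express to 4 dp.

0.3075

SS loadings for II = 0.87² + 0.17² + 0.31² + 0.23² + 0.78² + 0.22² + 0.81² + (-0.40)² + 0.60² = 2.7677
Proportion of variance = 2.7677 / 9 = 0.3075.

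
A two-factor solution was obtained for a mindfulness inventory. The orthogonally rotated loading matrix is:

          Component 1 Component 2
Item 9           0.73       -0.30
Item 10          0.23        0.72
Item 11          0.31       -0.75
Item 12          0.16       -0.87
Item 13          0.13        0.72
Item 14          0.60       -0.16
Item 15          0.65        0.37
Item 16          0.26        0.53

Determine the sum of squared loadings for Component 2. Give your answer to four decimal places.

SS loadings for Component 2 = (-0.30)² + 0.72² + (-0.75)² + (-0.87)² + 0.72² + (-0.16)² + 0.37² + 0.53² = 0.0900 + 0.5184 + 0.5625 + 0.7569 + 0.5184 + 0.0256 + 0.1369 + 0.2809 = 2.8896

2.8896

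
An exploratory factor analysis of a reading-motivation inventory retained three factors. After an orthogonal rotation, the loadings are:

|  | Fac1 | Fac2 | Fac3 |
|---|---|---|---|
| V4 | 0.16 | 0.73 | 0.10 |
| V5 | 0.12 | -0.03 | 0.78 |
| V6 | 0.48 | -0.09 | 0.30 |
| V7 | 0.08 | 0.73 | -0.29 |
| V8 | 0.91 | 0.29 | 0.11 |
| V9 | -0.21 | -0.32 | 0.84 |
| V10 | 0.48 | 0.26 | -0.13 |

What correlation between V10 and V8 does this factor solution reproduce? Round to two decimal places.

r̂ = Σ λ_i·λ_j across factors = (0.48)(0.91) + (0.26)(0.29) + (-0.13)(0.11)
  = +0.4368 +0.0754 -0.0143 = 0.4979

0.50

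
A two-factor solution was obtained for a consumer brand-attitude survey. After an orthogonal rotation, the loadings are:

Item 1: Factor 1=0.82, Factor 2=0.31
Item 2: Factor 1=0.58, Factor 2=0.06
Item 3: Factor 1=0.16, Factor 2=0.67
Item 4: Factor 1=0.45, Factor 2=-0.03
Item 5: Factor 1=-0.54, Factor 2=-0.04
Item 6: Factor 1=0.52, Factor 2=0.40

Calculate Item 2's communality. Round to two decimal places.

0.34

h² = 0.58² + 0.06² = 0.3364 + 0.0036 = 0.3400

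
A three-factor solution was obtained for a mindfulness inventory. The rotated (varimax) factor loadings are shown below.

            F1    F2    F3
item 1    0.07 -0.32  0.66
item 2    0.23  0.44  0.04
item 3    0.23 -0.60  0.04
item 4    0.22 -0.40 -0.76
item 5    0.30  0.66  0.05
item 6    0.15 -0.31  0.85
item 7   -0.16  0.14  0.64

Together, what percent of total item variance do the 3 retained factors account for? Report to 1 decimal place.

54.5%

SS loadings by factor: 0.2972, 1.3673, 2.1510; total = 3.8155.
Total variance with 7 standardized items is 7, so the solution explains 3.8155/7 = 0.5451 = 54.51%.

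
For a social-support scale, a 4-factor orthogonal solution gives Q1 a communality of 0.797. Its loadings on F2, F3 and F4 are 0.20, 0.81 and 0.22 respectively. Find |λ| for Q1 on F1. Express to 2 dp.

0.23

Under orthogonal rotation h² = Σλ², so λ_F1² = h² − (0.7445) = 0.797 − 0.7445 = 0.0525.
|λ| = √0.0525 = 0.2291.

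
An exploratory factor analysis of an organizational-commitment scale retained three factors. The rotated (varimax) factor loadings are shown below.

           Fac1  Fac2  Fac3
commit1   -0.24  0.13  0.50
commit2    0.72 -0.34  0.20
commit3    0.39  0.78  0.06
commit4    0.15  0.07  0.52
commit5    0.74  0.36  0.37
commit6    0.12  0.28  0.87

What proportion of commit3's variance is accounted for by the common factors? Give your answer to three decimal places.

h² = 0.39² + 0.78² + 0.06² = 0.1521 + 0.6084 + 0.0036 = 0.7641

0.764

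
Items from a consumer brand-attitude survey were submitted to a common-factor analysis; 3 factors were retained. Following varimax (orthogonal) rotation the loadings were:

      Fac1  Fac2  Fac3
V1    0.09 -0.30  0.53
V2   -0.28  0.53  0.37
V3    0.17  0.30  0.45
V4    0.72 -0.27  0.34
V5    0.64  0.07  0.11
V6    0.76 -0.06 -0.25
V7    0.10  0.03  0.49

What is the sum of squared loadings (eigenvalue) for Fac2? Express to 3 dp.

0.543

SS loadings for Fac2 = (-0.30)² + 0.53² + 0.30² + (-0.27)² + 0.07² + (-0.06)² + 0.03² = 0.0900 + 0.2809 + 0.0900 + 0.0729 + 0.0049 + 0.0036 + 0.0009 = 0.5432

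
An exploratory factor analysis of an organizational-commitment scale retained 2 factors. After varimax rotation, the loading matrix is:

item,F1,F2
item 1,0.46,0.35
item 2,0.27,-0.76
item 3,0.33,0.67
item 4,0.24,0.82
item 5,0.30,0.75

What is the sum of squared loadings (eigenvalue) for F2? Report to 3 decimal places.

2.384

SS loadings for F2 = 0.35² + (-0.76)² + 0.67² + 0.82² + 0.75² = 0.1225 + 0.5776 + 0.4489 + 0.6724 + 0.5625 = 2.3839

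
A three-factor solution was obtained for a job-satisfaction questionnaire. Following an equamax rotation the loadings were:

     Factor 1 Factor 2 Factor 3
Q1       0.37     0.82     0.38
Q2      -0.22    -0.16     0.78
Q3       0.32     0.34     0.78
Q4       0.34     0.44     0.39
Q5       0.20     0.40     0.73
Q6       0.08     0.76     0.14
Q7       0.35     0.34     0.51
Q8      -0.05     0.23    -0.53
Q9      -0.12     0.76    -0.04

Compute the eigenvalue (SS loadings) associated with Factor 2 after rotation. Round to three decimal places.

SS loadings for Factor 2 = 0.82² + (-0.16)² + 0.34² + 0.44² + 0.40² + 0.76² + 0.34² + 0.23² + 0.76² = 0.6724 + 0.0256 + 0.1156 + 0.1936 + 0.1600 + 0.5776 + 0.1156 + 0.0529 + 0.5776 = 2.4909

2.491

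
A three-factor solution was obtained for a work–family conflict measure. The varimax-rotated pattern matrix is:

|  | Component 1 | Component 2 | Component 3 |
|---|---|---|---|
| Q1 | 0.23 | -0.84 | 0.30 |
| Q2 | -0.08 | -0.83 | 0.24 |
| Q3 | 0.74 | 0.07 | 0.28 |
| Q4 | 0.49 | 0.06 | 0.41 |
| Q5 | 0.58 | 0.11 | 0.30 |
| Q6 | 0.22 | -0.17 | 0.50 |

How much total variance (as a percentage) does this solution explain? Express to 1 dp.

SS loadings by factor: 1.2318, 1.4440, 0.7341; total = 3.4099.
Total variance with 6 standardized items is 6, so the solution explains 3.4099/6 = 0.5683 = 56.83%.

56.8%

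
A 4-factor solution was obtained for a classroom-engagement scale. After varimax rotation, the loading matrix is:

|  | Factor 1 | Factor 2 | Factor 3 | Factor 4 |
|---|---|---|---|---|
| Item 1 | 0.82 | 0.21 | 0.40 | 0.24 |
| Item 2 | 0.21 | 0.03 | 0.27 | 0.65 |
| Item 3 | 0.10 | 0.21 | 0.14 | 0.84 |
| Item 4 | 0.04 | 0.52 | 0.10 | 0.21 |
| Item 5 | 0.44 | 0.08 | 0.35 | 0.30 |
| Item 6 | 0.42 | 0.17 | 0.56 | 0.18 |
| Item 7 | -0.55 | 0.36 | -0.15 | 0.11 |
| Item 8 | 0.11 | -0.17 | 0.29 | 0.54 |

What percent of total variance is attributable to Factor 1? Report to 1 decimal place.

17.7%

SS loadings for Factor 1 = 0.82² + 0.21² + 0.10² + 0.04² + 0.44² + 0.42² + (-0.55)² + 0.11² = 1.4127
With 8 standardized items, total variance = 8. Proportion = 1.4127/8 = 0.1766 → 17.66%.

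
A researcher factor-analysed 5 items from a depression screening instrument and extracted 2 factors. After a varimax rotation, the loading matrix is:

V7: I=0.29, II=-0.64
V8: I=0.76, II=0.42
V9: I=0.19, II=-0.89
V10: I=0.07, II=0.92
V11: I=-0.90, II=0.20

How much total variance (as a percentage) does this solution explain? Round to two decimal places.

75.54%

SS loadings by factor: 1.5127, 2.2645; total = 3.7772.
Total variance with 5 standardized items is 5, so the solution explains 3.7772/5 = 0.7554 = 75.54%.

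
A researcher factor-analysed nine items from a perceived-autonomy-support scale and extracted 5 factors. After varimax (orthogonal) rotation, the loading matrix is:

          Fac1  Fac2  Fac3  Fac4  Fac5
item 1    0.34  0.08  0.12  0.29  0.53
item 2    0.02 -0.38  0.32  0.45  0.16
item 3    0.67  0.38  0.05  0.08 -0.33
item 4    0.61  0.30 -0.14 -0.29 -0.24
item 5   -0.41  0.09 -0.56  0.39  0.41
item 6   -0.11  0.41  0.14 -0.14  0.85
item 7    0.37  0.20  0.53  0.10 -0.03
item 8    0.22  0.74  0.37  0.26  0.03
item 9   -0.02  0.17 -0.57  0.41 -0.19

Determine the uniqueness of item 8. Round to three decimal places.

0.199

h² = 0.22² + 0.74² + 0.37² + 0.26² + 0.03² = 0.0484 + 0.5476 + 0.1369 + 0.0676 + 0.0009 = 0.8014
Uniqueness u² = 1 − h² = 1 − 0.8014 = 0.1986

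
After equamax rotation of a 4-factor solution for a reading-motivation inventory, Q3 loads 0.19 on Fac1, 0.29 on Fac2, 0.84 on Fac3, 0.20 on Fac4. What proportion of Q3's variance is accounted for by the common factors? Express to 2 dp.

0.87

h² = 0.19² + 0.29² + 0.84² + 0.20² = 0.0361 + 0.0841 + 0.7056 + 0.0400 = 0.8658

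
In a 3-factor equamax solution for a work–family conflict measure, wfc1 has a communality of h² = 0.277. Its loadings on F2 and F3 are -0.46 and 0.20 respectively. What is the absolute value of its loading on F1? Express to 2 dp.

0.16

Under orthogonal rotation h² = Σλ², so λ_F1² = h² − (0.2516) = 0.277 − 0.2516 = 0.0254.
|λ| = √0.0254 = 0.1594.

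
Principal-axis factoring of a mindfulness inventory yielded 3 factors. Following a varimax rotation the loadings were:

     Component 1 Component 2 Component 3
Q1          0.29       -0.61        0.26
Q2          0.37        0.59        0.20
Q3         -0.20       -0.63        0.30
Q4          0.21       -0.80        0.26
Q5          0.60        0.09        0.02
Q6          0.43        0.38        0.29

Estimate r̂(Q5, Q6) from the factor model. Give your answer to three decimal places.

r̂ = Σ λ_i·λ_j across factors = (0.60)(0.43) + (0.09)(0.38) + (0.02)(0.29)
  = +0.2580 +0.0342 +0.0058 = 0.2980

0.298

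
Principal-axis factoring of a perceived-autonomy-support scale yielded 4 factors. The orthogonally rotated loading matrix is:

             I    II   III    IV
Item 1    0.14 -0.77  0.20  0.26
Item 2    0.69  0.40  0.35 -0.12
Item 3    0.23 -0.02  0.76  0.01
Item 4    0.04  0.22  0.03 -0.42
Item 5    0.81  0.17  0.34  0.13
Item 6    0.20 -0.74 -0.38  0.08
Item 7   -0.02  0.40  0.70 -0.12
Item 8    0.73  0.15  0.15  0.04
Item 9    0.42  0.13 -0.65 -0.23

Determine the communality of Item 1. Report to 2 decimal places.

0.72

h² = 0.14² + (-0.77)² + 0.20² + 0.26² = 0.0196 + 0.5929 + 0.0400 + 0.0676 = 0.7201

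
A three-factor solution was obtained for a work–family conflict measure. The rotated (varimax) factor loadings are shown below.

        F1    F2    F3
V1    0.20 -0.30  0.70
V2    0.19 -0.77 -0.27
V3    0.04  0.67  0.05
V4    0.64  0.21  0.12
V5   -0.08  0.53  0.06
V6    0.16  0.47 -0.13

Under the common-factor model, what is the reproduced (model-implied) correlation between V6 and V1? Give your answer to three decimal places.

-0.200

r̂ = Σ λ_i·λ_j across factors = (0.16)(0.20) + (0.47)(-0.30) + (-0.13)(0.70)
  = +0.0320 -0.1410 -0.0910 = -0.2000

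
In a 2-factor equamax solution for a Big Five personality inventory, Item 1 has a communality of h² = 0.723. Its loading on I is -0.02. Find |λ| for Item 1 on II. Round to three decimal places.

Under orthogonal rotation h² = Σλ², so λ_II² = h² − (0.0004) = 0.723 − 0.0004 = 0.7226.
|λ| = √0.7226 = 0.8501.

0.850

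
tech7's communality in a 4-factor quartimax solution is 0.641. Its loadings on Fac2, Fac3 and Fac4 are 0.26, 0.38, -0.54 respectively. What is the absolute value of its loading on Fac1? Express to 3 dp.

Under orthogonal rotation h² = Σλ², so λ_Fac1² = h² − (0.5036) = 0.641 − 0.5036 = 0.1374.
|λ| = √0.1374 = 0.3707.

0.371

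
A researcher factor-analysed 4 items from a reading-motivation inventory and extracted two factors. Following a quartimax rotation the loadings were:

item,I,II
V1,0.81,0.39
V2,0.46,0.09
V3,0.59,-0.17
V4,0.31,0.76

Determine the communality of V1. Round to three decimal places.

0.808

h² = 0.81² + 0.39² = 0.6561 + 0.1521 = 0.8082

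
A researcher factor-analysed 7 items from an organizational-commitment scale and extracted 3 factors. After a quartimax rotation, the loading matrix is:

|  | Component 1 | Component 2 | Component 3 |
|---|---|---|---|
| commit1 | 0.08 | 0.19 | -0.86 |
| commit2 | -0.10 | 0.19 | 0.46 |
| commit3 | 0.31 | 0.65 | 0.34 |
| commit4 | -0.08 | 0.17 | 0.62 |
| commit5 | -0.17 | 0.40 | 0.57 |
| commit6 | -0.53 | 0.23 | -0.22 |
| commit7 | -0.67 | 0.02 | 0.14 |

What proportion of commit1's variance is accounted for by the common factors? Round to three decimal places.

0.782

h² = 0.08² + 0.19² + (-0.86)² = 0.0064 + 0.0361 + 0.7396 = 0.7821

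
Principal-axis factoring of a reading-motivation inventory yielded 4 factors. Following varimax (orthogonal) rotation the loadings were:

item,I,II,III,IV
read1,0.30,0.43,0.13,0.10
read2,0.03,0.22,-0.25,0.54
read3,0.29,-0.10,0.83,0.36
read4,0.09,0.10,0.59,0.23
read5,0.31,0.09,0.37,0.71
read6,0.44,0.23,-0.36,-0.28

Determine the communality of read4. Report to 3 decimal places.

0.419

h² = 0.09² + 0.10² + 0.59² + 0.23² = 0.0081 + 0.0100 + 0.3481 + 0.0529 = 0.4191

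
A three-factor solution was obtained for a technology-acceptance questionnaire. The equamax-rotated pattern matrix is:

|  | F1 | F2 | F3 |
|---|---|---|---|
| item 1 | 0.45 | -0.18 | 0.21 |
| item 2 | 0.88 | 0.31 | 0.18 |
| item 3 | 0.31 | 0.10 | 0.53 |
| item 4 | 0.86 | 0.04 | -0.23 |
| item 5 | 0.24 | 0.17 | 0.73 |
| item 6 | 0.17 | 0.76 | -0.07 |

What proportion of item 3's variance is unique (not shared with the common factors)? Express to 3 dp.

0.613

h² = 0.31² + 0.10² + 0.53² = 0.0961 + 0.0100 + 0.2809 = 0.3870
Uniqueness u² = 1 − h² = 1 − 0.3870 = 0.6130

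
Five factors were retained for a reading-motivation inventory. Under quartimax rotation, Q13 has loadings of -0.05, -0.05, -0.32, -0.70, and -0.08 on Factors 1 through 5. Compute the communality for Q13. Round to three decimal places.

h² = (-0.05)² + (-0.05)² + (-0.32)² + (-0.70)² + (-0.08)² = 0.0025 + 0.0025 + 0.1024 + 0.4900 + 0.0064 = 0.6038

0.604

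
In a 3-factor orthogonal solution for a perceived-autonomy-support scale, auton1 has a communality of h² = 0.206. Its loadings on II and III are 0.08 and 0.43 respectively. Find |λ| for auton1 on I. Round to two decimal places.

Under orthogonal rotation h² = Σλ², so λ_I² = h² − (0.1913) = 0.206 − 0.1913 = 0.0147.
|λ| = √0.0147 = 0.1212.

0.12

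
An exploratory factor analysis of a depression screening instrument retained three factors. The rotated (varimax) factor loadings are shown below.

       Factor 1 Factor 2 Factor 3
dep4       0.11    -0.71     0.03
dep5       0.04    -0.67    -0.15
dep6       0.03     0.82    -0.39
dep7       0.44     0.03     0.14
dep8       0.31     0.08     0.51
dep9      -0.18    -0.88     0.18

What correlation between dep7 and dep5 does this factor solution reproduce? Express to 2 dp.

r̂ = Σ λ_i·λ_j across factors = (0.44)(0.04) + (0.03)(-0.67) + (0.14)(-0.15)
  = +0.0176 -0.0201 -0.0210 = -0.0235

-0.02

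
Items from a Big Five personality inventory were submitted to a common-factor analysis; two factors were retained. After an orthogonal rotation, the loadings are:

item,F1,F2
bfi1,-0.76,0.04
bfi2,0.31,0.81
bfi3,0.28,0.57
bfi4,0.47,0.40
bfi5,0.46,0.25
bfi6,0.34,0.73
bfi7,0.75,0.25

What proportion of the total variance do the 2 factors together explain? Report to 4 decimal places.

SS loadings by factor: 1.8627, 1.8005; total = 3.6632.
Total variance with 7 standardized items is 7, so the solution explains 3.6632/7 = 0.5233.

0.5233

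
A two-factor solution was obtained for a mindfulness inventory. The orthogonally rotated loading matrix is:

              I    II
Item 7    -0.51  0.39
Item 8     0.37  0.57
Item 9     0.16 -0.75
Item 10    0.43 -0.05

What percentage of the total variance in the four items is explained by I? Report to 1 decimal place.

15.2%

SS loadings for I = (-0.51)² + 0.37² + 0.16² + 0.43² = 0.6075
With 4 standardized items, total variance = 4. Proportion = 0.6075/4 = 0.1519 → 15.19%.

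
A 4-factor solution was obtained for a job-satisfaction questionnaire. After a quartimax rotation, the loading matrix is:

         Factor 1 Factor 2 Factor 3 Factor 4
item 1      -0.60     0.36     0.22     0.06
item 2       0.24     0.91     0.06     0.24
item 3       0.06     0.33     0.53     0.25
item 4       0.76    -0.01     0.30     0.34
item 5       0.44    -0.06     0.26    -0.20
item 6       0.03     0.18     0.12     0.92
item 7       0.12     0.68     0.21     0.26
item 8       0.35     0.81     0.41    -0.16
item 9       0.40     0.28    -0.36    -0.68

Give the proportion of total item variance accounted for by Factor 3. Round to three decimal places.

0.094

SS loadings for Factor 3 = 0.22² + 0.06² + 0.53² + 0.30² + 0.26² + 0.12² + 0.21² + 0.41² + (-0.36)² = 0.8467
Proportion of variance = 0.8467 / 9 = 0.0941.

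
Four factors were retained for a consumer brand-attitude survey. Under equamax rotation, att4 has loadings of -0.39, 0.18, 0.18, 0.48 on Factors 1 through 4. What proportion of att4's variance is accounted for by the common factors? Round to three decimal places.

h² = (-0.39)² + 0.18² + 0.18² + 0.48² = 0.1521 + 0.0324 + 0.0324 + 0.2304 = 0.4473

0.447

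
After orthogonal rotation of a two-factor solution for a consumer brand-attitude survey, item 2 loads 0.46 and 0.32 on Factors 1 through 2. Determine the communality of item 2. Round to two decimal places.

h² = 0.46² + 0.32² = 0.2116 + 0.1024 = 0.3140

0.31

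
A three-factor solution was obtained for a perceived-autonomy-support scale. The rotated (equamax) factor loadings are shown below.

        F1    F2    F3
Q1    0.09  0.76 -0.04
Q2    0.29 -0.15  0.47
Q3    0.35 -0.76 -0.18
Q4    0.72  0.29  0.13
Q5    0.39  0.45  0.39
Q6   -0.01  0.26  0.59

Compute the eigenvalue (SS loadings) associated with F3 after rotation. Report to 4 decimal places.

SS loadings for F3 = (-0.04)² + 0.47² + (-0.18)² + 0.13² + 0.39² + 0.59² = 0.0016 + 0.2209 + 0.0324 + 0.0169 + 0.1521 + 0.3481 = 0.7720

0.7720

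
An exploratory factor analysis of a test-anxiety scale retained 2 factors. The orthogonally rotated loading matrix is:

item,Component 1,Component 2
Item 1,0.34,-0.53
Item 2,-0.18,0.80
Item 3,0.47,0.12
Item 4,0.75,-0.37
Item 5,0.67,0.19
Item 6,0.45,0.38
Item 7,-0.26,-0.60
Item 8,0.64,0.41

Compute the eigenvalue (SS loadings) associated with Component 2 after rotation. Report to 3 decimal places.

SS loadings for Component 2 = (-0.53)² + 0.80² + 0.12² + (-0.37)² + 0.19² + 0.38² + (-0.60)² + 0.41² = 0.2809 + 0.6400 + 0.0144 + 0.1369 + 0.0361 + 0.1444 + 0.3600 + 0.1681 = 1.7808

1.781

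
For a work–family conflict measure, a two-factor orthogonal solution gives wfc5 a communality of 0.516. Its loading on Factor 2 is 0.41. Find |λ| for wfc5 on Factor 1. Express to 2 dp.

Under orthogonal rotation h² = Σλ², so λ_Factor 1² = h² − (0.1681) = 0.516 − 0.1681 = 0.3479.
|λ| = √0.3479 = 0.5898.

0.59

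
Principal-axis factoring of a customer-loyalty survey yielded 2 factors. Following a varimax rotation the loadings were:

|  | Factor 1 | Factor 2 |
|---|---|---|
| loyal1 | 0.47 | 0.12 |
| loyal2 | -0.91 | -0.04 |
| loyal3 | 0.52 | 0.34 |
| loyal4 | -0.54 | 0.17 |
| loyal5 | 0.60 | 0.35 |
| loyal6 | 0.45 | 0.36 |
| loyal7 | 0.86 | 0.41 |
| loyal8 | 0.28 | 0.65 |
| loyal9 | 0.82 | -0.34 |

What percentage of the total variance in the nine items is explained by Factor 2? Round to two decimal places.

SS loadings for Factor 2 = 0.12² + (-0.04)² + 0.34² + 0.17² + 0.35² + 0.36² + 0.41² + 0.65² + (-0.34)² = 1.1188
With 9 standardized items, total variance = 9. Proportion = 1.1188/9 = 0.1243 → 12.43%.

12.43%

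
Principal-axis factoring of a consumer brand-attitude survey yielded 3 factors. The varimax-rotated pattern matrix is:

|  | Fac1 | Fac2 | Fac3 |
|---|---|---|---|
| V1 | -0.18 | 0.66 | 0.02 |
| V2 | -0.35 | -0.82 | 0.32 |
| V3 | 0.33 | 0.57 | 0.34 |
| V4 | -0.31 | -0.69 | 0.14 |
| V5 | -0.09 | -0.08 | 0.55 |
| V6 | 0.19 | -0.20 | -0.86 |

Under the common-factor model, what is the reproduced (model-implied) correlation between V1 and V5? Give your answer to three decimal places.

r̂ = Σ λ_i·λ_j across factors = (-0.18)(-0.09) + (0.66)(-0.08) + (0.02)(0.55)
  = +0.0162 -0.0528 +0.0110 = -0.0256

-0.026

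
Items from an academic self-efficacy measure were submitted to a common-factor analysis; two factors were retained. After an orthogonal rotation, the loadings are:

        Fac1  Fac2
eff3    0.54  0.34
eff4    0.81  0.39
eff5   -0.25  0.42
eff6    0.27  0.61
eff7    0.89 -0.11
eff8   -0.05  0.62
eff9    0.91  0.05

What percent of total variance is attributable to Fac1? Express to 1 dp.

38.7%

SS loadings for Fac1 = 0.54² + 0.81² + (-0.25)² + 0.27² + 0.89² + (-0.05)² + 0.91² = 2.7058
With 7 standardized items, total variance = 7. Proportion = 2.7058/7 = 0.3865 → 38.65%.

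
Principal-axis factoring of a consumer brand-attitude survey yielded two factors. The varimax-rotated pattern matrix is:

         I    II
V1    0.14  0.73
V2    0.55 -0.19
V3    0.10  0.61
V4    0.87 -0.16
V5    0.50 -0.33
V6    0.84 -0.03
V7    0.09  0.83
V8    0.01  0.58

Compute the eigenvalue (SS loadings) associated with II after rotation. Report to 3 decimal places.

SS loadings for II = 0.73² + (-0.19)² + 0.61² + (-0.16)² + (-0.33)² + (-0.03)² + 0.83² + 0.58² = 0.5329 + 0.0361 + 0.3721 + 0.0256 + 0.1089 + 0.0009 + 0.6889 + 0.3364 = 2.1018

2.102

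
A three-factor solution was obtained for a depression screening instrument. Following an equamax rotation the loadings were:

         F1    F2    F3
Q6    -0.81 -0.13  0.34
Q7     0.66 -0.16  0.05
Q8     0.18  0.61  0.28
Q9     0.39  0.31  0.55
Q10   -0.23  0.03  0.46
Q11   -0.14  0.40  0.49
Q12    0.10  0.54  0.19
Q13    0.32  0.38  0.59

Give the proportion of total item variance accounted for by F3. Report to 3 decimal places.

0.167

SS loadings for F3 = 0.34² + 0.05² + 0.28² + 0.55² + 0.46² + 0.49² + 0.19² + 0.59² = 1.3349
Proportion of variance = 1.3349 / 8 = 0.1669.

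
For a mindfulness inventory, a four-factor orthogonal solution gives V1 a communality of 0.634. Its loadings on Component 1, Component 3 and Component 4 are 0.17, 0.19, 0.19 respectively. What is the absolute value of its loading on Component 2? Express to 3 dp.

0.730

Under orthogonal rotation h² = Σλ², so λ_Component 2² = h² − (0.1011) = 0.634 − 0.1011 = 0.5329.
|λ| = √0.5329 = 0.7300.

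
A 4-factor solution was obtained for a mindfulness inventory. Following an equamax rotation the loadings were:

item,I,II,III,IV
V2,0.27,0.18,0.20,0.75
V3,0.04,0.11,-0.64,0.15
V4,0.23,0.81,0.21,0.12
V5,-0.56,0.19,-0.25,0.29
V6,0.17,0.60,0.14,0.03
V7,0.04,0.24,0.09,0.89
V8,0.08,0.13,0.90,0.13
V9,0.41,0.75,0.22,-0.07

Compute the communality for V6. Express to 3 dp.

h² = 0.17² + 0.60² + 0.14² + 0.03² = 0.0289 + 0.3600 + 0.0196 + 0.0009 = 0.4094

0.409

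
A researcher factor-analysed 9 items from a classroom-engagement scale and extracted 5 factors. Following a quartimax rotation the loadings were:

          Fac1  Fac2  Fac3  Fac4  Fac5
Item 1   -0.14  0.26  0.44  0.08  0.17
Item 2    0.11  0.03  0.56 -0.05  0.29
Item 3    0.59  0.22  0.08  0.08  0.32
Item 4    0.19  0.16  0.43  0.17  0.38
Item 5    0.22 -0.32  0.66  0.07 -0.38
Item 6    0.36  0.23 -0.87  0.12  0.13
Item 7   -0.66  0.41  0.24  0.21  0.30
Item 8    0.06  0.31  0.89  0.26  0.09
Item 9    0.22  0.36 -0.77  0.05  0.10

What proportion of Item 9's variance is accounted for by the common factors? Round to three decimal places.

0.783

h² = 0.22² + 0.36² + (-0.77)² + 0.05² + 0.10² = 0.0484 + 0.1296 + 0.5929 + 0.0025 + 0.0100 = 0.7834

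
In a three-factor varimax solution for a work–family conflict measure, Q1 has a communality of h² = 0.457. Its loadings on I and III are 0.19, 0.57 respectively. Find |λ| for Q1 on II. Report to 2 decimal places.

0.31

Under orthogonal rotation h² = Σλ², so λ_II² = h² − (0.3610) = 0.457 − 0.3610 = 0.0960.
|λ| = √0.0960 = 0.3098.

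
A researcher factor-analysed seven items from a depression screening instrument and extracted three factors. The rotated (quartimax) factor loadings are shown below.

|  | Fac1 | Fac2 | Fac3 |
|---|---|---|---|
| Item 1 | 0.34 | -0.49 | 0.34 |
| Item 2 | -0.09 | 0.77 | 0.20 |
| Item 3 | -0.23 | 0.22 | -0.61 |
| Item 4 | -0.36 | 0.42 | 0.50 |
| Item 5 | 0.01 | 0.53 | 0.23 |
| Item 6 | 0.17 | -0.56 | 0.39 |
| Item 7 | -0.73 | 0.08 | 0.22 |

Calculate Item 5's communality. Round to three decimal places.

h² = 0.01² + 0.53² + 0.23² = 0.0001 + 0.2809 + 0.0529 = 0.3339

0.334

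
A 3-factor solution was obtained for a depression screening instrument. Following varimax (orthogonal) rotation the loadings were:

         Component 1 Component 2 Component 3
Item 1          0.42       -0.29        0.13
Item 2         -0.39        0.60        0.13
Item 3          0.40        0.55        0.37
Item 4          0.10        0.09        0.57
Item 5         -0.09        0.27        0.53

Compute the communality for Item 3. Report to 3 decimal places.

0.599

h² = 0.40² + 0.55² + 0.37² = 0.1600 + 0.3025 + 0.1369 = 0.5994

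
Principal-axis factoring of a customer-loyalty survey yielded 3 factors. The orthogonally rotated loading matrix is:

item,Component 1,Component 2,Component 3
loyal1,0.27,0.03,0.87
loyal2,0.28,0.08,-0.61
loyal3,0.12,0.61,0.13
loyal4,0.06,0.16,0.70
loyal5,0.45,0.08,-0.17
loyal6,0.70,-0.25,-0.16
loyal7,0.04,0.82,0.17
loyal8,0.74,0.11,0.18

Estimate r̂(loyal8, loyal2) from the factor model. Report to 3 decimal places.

r̂ = Σ λ_i·λ_j across factors = (0.74)(0.28) + (0.11)(0.08) + (0.18)(-0.61)
  = +0.2072 +0.0088 -0.1098 = 0.1062

0.106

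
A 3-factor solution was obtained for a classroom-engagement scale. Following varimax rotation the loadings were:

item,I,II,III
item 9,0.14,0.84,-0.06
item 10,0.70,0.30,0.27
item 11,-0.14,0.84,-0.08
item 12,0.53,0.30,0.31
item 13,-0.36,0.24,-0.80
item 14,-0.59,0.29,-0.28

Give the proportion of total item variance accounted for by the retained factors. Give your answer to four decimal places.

Communalities: 0.7288, 0.6529, 0.7316, 0.4670, 0.8272, 0.5106; Σh² = 3.9181.
Total variance with 6 standardized items is 6, so the solution explains 3.9181/6 = 0.6530.

0.6530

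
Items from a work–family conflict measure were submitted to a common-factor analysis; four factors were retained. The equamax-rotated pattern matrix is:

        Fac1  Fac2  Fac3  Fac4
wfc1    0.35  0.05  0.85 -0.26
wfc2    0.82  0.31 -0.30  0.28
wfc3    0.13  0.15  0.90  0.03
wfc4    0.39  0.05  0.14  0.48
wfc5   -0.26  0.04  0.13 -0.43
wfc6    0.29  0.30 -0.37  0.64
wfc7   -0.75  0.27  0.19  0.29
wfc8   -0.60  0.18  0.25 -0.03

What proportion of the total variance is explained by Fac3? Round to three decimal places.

SS loadings for Fac3 = 0.85² + (-0.30)² + 0.90² + 0.14² + 0.13² + (-0.37)² + 0.19² + 0.25² = 1.8945
Proportion of variance = 1.8945 / 8 = 0.2368.

0.237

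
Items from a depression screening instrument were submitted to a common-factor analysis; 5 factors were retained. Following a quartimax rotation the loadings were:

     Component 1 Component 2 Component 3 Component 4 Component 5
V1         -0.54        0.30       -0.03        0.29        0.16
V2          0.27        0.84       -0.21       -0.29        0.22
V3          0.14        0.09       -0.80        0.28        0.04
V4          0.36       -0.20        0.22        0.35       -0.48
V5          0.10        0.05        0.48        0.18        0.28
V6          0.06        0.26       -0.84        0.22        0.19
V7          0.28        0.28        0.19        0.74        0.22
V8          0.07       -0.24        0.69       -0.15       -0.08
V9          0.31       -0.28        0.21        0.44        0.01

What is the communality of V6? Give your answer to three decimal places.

h² = 0.06² + 0.26² + (-0.84)² + 0.22² + 0.19² = 0.0036 + 0.0676 + 0.7056 + 0.0484 + 0.0361 = 0.8613

0.861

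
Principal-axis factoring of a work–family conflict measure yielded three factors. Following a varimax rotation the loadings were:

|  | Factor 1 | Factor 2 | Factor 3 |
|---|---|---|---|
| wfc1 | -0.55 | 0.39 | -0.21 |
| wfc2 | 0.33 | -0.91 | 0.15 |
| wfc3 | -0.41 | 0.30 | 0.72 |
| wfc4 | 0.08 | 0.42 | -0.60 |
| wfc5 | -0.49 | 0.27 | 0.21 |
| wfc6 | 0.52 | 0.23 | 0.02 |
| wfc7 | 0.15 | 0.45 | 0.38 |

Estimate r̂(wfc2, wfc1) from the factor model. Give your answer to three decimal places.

-0.568

r̂ = Σ λ_i·λ_j across factors = (0.33)(-0.55) + (-0.91)(0.39) + (0.15)(-0.21)
  = -0.1815 -0.3549 -0.0315 = -0.5679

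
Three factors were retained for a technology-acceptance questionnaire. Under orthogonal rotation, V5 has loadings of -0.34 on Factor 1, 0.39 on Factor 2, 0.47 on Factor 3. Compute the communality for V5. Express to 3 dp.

h² = (-0.34)² + 0.39² + 0.47² = 0.1156 + 0.1521 + 0.2209 = 0.4886

0.489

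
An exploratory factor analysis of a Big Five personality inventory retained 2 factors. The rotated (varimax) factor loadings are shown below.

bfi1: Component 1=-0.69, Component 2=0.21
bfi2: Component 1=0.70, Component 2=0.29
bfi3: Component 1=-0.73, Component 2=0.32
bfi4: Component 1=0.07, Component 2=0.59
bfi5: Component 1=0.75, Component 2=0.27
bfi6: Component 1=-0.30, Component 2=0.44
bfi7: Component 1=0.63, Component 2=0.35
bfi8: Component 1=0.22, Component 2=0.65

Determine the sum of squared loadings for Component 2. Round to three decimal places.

1.390

SS loadings for Component 2 = 0.21² + 0.29² + 0.32² + 0.59² + 0.27² + 0.44² + 0.35² + 0.65² = 0.0441 + 0.0841 + 0.1024 + 0.3481 + 0.0729 + 0.1936 + 0.1225 + 0.4225 = 1.3902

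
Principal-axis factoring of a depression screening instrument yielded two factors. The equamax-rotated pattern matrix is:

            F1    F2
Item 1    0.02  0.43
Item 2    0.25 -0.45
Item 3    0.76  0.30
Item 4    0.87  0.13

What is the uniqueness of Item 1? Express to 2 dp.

h² = 0.02² + 0.43² = 0.0004 + 0.1849 = 0.1853
Uniqueness u² = 1 − h² = 1 − 0.1853 = 0.8147

0.81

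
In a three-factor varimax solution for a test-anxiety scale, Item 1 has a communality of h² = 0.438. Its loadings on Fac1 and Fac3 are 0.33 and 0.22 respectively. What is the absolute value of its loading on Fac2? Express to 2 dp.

0.53

Under orthogonal rotation h² = Σλ², so λ_Fac2² = h² − (0.1573) = 0.438 − 0.1573 = 0.2807.
|λ| = √0.2807 = 0.5298.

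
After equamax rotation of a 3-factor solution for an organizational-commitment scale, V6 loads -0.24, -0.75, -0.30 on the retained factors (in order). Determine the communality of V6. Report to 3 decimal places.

0.710

h² = (-0.24)² + (-0.75)² + (-0.30)² = 0.0576 + 0.5625 + 0.0900 = 0.7101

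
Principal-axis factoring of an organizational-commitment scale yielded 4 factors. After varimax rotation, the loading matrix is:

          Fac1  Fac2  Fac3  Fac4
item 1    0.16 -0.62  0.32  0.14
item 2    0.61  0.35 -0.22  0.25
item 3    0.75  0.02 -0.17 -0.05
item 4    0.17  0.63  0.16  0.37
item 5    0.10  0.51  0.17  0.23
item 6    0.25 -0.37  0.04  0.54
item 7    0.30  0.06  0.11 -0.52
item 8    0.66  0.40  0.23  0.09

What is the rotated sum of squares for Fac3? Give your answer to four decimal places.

SS loadings for Fac3 = 0.32² + (-0.22)² + (-0.17)² + 0.16² + 0.17² + 0.04² + 0.11² + 0.23² = 0.1024 + 0.0484 + 0.0289 + 0.0256 + 0.0289 + 0.0016 + 0.0121 + 0.0529 = 0.3008

0.3008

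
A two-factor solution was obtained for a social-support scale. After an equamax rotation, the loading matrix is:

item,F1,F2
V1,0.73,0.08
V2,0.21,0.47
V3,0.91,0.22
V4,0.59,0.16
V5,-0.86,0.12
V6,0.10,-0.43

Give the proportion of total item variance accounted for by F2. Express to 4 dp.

0.0834

SS loadings for F2 = 0.08² + 0.47² + 0.22² + 0.16² + 0.12² + (-0.43)² = 0.5006
Proportion of variance = 0.5006 / 6 = 0.0834.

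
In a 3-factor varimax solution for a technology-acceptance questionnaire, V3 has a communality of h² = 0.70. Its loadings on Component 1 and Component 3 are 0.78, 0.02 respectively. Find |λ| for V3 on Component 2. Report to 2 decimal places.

Under orthogonal rotation h² = Σλ², so λ_Component 2² = h² − (0.6088) = 0.70 − 0.6088 = 0.0912.
|λ| = √0.0912 = 0.3020.

0.30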